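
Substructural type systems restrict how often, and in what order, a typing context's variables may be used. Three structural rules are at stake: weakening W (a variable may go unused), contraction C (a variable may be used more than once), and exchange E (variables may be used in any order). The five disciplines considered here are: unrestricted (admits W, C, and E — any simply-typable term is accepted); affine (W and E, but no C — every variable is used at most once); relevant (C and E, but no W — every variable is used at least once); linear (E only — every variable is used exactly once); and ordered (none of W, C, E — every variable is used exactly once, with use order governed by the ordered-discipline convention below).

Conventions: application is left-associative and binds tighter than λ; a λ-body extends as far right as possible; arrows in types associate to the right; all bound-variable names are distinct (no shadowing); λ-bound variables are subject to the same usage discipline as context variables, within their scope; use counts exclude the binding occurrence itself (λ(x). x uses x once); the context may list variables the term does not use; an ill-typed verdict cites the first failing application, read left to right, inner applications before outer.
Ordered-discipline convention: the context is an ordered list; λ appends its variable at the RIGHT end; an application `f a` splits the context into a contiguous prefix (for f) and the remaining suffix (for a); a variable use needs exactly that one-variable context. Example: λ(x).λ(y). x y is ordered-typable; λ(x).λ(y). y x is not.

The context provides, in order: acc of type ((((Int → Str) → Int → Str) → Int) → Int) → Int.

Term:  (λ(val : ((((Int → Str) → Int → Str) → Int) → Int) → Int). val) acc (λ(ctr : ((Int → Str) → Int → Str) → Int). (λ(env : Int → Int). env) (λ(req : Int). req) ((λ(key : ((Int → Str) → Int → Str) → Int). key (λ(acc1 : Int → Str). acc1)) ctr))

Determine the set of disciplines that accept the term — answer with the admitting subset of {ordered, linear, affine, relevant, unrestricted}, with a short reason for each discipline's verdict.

admitting disciplines: ordered, linear, affine, relevant, unrestricted
use counts: acc: 1×; val [bound]: 1×; ctr [bound]: 1×; env [bound]: 1×; req [bound]: 1×; key [bound]: 1×; acc1 [bound]: 1×
left-to-right use order: val, acc, env, req, key, acc1, ctr
typing: well-typed at Int
ordered: ✓, acc, val, ctr, env, req, key, acc1 once each; derivable with no W/C/E
linear: ✓, acc, val, ctr, env, req, key, acc1: one use apiece
affine: ✓, no duplicate uses among acc, val, ctr, env, req, key, acc1
relevant: ✓, none of acc, val, ctr, env, req, key, acc1 goes unused
unrestricted: ✓, typability at Int is all that's needed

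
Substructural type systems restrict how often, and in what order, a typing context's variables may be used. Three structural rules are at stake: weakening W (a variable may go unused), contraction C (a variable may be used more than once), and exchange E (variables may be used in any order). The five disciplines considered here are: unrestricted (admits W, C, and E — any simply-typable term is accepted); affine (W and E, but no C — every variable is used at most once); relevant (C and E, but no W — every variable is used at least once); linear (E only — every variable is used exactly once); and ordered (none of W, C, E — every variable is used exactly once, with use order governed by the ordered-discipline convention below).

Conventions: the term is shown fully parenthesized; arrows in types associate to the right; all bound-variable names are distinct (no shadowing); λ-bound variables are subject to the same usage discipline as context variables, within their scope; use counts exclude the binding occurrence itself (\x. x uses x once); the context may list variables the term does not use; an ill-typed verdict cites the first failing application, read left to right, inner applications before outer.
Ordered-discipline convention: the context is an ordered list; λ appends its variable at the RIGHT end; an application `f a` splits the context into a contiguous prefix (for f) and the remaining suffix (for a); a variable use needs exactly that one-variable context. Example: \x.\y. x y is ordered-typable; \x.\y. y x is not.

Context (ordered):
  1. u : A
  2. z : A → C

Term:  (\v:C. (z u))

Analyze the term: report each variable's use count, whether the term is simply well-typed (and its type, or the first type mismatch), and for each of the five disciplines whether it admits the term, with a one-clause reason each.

counts: u=1; z=1; v [bound]=0
left-to-right use order: z, u
typing: well-typed — term : C → C
ordered: ✗, unused: v — weakening required
linear: ✗, unused: v — weakening required
affine: ✓, no duplicate uses among u, z, v
relevant: ✗, unused: v — weakening required
unrestricted: ✓, simply typable at C → C; W, C, E all held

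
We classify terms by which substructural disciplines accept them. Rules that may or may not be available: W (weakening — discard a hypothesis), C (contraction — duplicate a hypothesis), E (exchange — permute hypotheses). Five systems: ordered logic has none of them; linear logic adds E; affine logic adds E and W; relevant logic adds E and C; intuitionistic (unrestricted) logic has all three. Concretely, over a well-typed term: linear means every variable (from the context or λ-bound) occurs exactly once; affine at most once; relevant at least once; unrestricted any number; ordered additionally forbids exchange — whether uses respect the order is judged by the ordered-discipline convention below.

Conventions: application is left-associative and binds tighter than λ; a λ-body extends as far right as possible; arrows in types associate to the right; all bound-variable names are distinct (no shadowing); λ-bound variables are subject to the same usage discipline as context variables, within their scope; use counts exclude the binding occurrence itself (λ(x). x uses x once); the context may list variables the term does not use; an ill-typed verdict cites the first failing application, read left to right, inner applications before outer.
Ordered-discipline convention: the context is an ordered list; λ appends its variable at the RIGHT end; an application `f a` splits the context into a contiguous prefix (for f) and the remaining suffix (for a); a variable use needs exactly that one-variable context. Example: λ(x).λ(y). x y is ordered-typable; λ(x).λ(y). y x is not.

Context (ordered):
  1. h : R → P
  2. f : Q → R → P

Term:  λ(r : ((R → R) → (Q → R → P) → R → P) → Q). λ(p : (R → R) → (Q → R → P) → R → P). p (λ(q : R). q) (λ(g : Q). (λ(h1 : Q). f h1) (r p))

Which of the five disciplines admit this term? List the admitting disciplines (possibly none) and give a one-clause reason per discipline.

accepted by: unrestricted
counts: h: 0×; f: 1×; r [bound]: 1×; p [bound]: 2×; q [bound]: 1×; g [bound]: 0×; h1 [bound]: 1×
use order (left to right): p, q, f, h1, r, p
typing: well-typed at (((R → R) → (Q → R → P) → R → P) → Q) → ((R → R) → (Q → R → P) → R → P) → R → P
ordered: ✗ — repeated use of p ×2; needs weakening: h, g unused
linear: ✗ — repeated use of p ×2; needs weakening: h, g unused
affine: ✗ — repeated use of p ×2
relevant: ✗ — needs weakening: h, g unused
unrestricted: ✓ — type-checks ((((R → R) → (Q → R → P) → R → P) → Q) → ((R → R) → (Q → R → P) → R → P) → R → P) and nothing is barred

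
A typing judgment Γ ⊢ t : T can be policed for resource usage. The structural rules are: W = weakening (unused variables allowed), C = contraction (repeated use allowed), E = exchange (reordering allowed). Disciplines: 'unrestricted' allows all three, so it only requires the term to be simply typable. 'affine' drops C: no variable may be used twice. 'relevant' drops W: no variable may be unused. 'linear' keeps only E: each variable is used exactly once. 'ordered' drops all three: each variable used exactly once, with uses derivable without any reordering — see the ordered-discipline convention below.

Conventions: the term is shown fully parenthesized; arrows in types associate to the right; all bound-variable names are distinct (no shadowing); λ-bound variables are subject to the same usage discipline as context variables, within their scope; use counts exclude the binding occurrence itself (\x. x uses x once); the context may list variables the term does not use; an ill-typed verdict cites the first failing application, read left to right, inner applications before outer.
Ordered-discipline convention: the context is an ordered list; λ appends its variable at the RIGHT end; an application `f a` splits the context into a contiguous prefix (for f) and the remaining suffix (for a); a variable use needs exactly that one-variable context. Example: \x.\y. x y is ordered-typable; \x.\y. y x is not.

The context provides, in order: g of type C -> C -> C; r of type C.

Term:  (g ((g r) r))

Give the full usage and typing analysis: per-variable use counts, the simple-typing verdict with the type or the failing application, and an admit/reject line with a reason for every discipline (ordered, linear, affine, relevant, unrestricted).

use counts: g ×2, r ×2
uses in reading order: g, g, r, r
typing: ✓ — C -> C
ordered: ✗, g ×2, r ×2 used more than once (contraction)
linear: ✗, g ×2, r ×2 used more than once (contraction)
affine: ✗, g ×2, r ×2 used more than once (contraction)
relevant: ✓, every one of g, r appears
unrestricted: ✓, well-typed at C -> C; no restrictions here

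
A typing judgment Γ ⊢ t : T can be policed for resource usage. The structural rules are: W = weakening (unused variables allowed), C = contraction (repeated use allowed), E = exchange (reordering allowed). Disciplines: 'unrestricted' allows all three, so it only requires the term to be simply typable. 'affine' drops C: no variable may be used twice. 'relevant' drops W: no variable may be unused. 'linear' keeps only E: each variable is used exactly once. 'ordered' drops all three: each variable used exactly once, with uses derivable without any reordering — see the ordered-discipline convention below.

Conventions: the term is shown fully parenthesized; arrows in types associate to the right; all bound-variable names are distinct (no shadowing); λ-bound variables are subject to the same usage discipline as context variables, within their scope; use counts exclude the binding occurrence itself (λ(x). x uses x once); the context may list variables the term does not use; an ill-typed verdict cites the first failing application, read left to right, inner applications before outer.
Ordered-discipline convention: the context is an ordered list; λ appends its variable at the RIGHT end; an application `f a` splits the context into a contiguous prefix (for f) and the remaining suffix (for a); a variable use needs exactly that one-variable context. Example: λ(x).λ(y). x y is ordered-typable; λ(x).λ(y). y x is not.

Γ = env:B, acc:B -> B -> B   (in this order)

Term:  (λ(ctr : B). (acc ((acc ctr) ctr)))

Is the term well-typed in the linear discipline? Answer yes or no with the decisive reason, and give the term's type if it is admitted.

no — needs contraction — acc ×2, ctr ×2; env left unused
variable uses: env ×0; acc ×2; ctr [bound] ×2
left-to-right use order: acc, acc, ctr, ctr
typing: the term checks, with type B -> B -> B
summary: ordered ✗; linear ✗; affine ✗; relevant ✗; unrestricted ✓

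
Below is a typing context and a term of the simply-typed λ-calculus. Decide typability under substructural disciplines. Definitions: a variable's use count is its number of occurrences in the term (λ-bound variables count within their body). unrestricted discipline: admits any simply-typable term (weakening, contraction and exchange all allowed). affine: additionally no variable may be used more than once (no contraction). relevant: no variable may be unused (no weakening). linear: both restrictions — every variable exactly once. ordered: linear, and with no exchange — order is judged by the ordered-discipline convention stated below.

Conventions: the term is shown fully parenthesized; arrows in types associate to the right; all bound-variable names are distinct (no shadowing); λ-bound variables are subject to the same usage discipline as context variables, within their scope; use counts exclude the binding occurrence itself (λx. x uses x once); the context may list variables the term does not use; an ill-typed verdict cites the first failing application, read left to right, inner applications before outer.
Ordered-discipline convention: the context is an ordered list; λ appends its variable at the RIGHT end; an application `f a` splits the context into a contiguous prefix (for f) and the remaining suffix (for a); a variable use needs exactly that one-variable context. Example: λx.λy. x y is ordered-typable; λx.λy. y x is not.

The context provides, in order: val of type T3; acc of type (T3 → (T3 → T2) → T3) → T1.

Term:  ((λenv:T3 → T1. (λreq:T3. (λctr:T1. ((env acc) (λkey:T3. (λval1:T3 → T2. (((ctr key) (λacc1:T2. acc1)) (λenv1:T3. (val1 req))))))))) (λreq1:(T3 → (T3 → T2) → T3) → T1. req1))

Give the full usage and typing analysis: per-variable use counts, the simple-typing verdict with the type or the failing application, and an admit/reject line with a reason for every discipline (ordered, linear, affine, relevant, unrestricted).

variable uses: val: 0×; acc: 1×; env (λ-bound): 1×; req (λ-bound): 1×; ctr (λ-bound): 1×; key (λ-bound): 1×; val1 (λ-bound): 1×; acc1 (λ-bound): 1×; env1 (λ-bound): 0×; req1 (λ-bound): 1×
order of uses: env, acc, ctr, key, acc1, val1, req, req1
typing: ill-typed: a function awaiting T3 gets (T3 → (T3 → T2) → T3) → T1
ordered: ✗, fails simple typing
linear: ✗, a type mismatch blocks all five
affine: ✗, the type mismatch rejects it
relevant: ✗, not simply typable
unrestricted: ✗, fails simple typing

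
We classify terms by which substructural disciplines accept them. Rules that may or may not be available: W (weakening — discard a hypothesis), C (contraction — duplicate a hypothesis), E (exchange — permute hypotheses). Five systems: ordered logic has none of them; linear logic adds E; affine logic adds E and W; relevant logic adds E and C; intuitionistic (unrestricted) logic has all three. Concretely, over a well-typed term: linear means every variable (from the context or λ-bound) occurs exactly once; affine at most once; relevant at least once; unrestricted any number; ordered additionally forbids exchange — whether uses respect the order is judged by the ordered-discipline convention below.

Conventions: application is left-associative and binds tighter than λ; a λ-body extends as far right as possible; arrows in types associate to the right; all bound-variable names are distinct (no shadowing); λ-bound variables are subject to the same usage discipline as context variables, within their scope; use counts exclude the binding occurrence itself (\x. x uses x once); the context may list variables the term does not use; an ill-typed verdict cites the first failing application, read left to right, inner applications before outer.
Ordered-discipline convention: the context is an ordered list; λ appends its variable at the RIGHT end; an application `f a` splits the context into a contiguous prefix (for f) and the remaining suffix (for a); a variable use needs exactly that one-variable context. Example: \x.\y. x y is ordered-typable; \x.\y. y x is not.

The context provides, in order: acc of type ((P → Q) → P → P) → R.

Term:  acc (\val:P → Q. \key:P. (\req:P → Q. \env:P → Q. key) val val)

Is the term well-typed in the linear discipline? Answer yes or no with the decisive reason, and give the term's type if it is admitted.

no — needs contraction — val ×2; req, env left unused
counts: acc ×1; val (bound) ×2; key (bound) ×1; req (bound) ×0; env (bound) ×0
use order (left to right): acc, key, val, val
typing: well-typed — term : R
all disciplines: ordered ✗ · linear ✗ · affine ✗ · relevant ✗ · unrestricted ✓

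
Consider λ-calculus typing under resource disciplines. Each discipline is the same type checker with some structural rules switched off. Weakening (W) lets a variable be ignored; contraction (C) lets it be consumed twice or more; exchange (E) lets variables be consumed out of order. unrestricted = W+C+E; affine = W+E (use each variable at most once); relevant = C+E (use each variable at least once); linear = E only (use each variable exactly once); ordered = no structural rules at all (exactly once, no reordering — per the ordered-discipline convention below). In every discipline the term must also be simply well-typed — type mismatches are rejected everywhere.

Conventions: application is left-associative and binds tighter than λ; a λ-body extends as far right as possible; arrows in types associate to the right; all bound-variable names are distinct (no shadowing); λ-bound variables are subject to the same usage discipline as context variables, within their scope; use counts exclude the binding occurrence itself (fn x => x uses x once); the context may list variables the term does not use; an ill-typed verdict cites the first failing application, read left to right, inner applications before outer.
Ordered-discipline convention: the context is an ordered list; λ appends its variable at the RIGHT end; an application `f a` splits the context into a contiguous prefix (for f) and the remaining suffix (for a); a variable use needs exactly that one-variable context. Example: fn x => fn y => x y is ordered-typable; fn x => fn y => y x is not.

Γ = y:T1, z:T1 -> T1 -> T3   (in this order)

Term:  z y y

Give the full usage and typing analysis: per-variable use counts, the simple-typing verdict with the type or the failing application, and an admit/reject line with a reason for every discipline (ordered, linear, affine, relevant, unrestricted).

counts: y=2, z=1
use order (left to right): z, y, y
typing: the term checks, with type T3
ordered: ✗ — needs contraction — y ×2
linear: ✗ — needs contraction — y ×2
affine: ✗ — needs contraction — y ×2
relevant: ✓ — y, z: all used, weakening unneeded
unrestricted: ✓ — simply typable at T3; W, C, E all held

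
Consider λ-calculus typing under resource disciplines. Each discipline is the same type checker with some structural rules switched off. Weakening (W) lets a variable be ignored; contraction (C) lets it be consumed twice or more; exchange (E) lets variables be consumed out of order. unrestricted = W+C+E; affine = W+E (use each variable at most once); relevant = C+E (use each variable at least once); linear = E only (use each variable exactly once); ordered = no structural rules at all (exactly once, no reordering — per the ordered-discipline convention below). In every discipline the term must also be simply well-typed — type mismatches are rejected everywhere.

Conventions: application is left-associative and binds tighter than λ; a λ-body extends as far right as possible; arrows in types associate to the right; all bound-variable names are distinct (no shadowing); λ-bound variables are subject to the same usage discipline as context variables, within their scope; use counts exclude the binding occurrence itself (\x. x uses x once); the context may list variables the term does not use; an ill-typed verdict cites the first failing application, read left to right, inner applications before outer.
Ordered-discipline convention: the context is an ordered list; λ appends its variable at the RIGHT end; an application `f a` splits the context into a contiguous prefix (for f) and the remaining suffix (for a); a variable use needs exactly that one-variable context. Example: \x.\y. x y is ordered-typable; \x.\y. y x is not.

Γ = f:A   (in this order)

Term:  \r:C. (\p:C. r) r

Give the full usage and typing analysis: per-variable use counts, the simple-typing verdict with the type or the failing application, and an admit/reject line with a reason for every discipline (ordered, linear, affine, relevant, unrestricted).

use counts: f ×0, r (bound) ×2, p (bound) ×0
order of uses: r, r
typing: ✓ — C -> C
ordered ✗ (needs contraction — r ×2; unused: f, p — weakening required)
linear ✗ (needs contraction — r ×2; unused: f, p — weakening required)
affine ✗ (needs contraction — r ×2)
relevant ✗ (unused: f, p — weakening required)
unrestricted ✓ (type-checks (C -> C) and nothing is barred)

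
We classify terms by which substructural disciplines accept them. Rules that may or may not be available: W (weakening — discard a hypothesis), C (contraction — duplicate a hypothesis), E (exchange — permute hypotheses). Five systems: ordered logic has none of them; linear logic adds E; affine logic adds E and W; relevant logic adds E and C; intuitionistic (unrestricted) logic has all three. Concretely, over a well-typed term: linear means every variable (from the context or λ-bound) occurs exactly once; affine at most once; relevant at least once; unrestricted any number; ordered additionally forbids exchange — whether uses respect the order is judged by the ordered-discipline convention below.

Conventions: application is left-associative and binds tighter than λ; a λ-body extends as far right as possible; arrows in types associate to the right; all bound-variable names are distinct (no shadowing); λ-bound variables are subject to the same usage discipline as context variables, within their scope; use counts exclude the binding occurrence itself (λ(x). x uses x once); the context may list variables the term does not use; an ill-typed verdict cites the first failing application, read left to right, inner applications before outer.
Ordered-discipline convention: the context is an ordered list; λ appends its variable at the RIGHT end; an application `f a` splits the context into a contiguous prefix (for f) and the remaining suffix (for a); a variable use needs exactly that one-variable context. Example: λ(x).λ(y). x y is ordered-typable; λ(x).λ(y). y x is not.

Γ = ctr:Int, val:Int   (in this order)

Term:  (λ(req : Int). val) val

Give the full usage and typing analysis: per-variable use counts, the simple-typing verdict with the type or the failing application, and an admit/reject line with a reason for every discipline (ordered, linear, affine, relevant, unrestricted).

use counts: ctr=0, val=2, req (bound)=0
left-to-right use order: val, val
typing: the term checks, with type Int
ordered ✗ (uses contraction: val ×2; ctr, req left unused)
linear ✗ (uses contraction: val ×2; ctr, req left unused)
affine ✗ (uses contraction: val ×2)
relevant ✗ (ctr, req left unused)
unrestricted ✓ (typability at Int is all that's needed)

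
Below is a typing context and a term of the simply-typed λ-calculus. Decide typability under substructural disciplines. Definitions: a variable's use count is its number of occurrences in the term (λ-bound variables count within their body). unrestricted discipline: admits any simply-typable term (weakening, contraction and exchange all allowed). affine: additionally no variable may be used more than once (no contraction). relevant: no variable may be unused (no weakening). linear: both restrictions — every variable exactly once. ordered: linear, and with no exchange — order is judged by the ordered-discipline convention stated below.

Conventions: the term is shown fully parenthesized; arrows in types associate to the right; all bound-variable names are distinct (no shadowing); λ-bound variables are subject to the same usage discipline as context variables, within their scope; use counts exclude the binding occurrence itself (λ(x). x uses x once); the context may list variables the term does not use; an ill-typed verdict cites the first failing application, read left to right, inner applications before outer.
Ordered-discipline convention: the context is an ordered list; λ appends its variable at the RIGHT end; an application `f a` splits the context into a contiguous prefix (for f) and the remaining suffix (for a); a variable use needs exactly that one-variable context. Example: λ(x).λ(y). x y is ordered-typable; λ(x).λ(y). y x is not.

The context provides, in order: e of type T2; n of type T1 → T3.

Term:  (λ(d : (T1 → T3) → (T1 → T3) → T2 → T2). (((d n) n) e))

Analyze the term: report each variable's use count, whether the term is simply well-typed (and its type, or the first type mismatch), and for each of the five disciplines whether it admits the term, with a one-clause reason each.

variable uses: e: 1; n: 2; d (λ-bound): 1
use order (left to right): d, n, n, e
typing: well-typed — term : ((T1 → T3) → (T1 → T3) → T2 → T2) → T2
ordered: ✗, repeated use of n ×2
linear: ✗, repeated use of n ×2
affine: ✗, repeated use of n ×2
relevant: ✓, at least one use each (e, n, d)
unrestricted: ✓, typability at ((T1 → T3) → (T1 → T3) → T2 → T2) → T2 is all that's needed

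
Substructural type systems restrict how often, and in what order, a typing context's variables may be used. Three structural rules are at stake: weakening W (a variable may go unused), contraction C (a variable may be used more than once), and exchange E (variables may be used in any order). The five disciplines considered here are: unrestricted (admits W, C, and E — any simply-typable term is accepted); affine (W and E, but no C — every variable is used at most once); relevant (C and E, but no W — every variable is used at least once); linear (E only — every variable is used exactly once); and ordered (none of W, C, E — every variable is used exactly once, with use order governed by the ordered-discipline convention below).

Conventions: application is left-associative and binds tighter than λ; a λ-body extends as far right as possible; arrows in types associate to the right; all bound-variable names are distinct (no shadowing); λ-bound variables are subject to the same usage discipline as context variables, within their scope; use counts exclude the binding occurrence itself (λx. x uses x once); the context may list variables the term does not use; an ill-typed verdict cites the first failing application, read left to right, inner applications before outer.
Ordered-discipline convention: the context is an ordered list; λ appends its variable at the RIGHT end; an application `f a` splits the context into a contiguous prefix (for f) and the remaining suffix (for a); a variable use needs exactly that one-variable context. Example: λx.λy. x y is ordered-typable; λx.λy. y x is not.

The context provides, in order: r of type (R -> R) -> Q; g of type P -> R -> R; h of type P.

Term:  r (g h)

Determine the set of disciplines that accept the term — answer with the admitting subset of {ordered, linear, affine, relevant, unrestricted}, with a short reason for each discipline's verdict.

admitted in: ordered, linear, affine, relevant, unrestricted
variable uses: r=1; g=1; h=1
uses in reading order: r, g, h
typing: well-typed at Q
ordered: ✓ — single-use (r, g, h), ordered derivation ok
linear: ✓ — single use per variable (r, g, h)
affine: ✓ — no duplicate uses among r, g, h
relevant: ✓ — every one of r, g, h appears
unrestricted: ✓ — type-checks (Q) and nothing is barred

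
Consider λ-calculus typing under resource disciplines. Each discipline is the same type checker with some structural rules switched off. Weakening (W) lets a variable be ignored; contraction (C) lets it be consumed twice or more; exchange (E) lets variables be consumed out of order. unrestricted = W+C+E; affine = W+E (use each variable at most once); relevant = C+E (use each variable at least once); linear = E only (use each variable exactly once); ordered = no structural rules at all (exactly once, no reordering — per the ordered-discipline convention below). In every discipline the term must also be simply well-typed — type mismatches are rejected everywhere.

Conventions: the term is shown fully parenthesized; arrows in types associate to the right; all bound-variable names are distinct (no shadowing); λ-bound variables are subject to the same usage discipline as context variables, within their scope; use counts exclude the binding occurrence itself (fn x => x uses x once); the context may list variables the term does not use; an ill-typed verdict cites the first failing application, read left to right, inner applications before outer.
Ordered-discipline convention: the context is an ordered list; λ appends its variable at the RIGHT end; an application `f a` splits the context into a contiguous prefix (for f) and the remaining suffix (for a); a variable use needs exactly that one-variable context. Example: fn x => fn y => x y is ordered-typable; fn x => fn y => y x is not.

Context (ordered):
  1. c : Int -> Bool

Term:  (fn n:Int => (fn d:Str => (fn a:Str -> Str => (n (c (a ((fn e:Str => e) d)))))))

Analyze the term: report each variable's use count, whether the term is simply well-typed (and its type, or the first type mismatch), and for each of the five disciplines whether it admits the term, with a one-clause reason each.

usage: c: 1, n (bound): 1, d (bound): 1, a (bound): 1, e (bound): 1
order of uses: n, c, a, e, d
typing: ill-typed: an application expects Int but receives Str
ordered ✗ (a type mismatch blocks all five)
linear ✗ (the type mismatch rejects it)
affine ✗ (not simply typable)
relevant ✗ (fails simple typing)
unrestricted ✗ (a type mismatch blocks all five)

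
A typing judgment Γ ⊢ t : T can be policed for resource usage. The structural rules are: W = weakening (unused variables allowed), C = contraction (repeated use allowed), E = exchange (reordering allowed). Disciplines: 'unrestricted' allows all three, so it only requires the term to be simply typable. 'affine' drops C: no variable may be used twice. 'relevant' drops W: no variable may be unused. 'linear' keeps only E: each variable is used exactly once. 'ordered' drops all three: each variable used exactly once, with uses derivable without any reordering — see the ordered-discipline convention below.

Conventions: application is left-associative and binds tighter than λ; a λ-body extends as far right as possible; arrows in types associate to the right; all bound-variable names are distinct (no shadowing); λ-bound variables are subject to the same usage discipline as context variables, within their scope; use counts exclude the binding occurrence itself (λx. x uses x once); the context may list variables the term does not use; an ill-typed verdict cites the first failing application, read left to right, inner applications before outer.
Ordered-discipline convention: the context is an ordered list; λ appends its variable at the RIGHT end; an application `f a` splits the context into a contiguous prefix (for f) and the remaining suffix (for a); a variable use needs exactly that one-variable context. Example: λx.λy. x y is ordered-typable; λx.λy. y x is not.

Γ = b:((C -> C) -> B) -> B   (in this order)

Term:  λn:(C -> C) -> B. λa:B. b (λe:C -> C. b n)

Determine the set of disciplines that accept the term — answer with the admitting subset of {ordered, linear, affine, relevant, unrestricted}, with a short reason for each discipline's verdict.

admitted in: unrestricted
use counts: b=2, n (λ-bound)=1, a (λ-bound)=0, e (λ-bound)=0
order of uses: b, b, n
typing: well-typed at ((C -> C) -> B) -> B -> B
ordered: ✗, needs contraction — b ×2; a, e left unused
linear: ✗, needs contraction — b ×2; a, e left unused
affine: ✗, needs contraction — b ×2
relevant: ✗, a, e left unused
unrestricted: ✓, typability at ((C -> C) -> B) -> B -> B is all that's needed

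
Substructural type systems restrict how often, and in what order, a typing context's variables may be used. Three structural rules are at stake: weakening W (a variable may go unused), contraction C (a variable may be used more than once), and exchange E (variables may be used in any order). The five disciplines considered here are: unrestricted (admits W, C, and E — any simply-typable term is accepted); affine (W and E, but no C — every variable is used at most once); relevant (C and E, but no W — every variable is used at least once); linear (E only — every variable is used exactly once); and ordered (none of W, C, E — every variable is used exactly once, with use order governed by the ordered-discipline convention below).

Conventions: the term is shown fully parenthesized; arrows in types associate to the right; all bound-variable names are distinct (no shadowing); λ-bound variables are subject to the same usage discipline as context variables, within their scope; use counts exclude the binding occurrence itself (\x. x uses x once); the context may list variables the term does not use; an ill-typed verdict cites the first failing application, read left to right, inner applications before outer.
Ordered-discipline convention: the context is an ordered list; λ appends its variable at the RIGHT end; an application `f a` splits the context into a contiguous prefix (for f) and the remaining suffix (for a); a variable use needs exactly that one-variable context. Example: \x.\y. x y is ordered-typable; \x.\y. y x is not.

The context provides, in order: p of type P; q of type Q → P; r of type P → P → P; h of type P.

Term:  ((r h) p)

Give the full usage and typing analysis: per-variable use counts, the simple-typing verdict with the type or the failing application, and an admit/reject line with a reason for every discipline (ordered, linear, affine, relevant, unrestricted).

variable uses: p ×1, q ×0, r ×1, h ×1
use order (left to right): r, h, p
typing: well-typed at P
ordered: ✗, needs weakening: q unused
linear: ✗, needs weakening: q unused
affine: ✓, none of p, q, r, h used more than once
relevant: ✗, needs weakening: q unused
unrestricted: ✓, well-typed at P; no restrictions here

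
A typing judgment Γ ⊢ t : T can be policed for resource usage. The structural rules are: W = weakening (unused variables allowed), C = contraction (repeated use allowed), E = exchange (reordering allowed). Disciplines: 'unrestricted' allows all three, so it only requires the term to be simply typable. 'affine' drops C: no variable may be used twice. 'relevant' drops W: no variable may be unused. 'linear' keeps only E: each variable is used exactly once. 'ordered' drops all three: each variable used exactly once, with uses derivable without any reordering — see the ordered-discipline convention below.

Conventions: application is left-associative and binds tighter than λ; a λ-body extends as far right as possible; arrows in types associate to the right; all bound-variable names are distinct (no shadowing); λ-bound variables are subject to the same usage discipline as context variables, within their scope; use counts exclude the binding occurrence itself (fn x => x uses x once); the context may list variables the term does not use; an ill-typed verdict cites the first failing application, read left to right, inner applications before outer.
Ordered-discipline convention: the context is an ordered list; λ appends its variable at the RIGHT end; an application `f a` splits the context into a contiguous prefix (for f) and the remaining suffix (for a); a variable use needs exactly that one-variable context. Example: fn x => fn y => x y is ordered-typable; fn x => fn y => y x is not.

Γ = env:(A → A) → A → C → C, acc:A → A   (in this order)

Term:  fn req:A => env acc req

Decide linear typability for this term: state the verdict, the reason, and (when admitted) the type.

yes — each of env, acc, req used exactly once; term : A → C → C
variable uses: env: 1; acc: 1; req (bound): 1
left-to-right use order: env, acc, req
typing: the term checks, with type A → C → C
per-discipline verdicts: ordered ✓ · linear ✓ · affine ✓ · relevant ✓ · unrestricted ✓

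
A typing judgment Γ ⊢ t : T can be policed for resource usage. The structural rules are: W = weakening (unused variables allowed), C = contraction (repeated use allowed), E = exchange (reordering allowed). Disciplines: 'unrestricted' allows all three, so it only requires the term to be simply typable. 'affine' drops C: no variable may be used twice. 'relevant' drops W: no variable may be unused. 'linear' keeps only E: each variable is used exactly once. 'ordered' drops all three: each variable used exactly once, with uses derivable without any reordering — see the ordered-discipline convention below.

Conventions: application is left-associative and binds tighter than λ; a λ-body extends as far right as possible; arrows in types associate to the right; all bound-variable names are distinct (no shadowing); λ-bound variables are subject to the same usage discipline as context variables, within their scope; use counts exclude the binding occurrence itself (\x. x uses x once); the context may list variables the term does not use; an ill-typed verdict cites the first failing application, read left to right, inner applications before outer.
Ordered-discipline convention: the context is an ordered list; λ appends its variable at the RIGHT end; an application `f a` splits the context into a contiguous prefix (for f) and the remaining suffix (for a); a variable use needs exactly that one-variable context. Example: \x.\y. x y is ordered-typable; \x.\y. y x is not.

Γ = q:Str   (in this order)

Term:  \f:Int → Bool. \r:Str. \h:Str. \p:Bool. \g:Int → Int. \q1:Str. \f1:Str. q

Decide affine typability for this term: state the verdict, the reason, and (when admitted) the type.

yes — none of q, f, r, h, p, g, q1, f1 used more than once; term : (Int → Bool) → Str → Str → Bool → (Int → Int) → Str → Str → Str
variable uses: q: 1; f (λ-bound): 0; r (λ-bound): 0; h (λ-bound): 0; p (λ-bound): 0; g (λ-bound): 0; q1 (λ-bound): 0; f1 (λ-bound): 0
order of uses: q
typing: well-typed at (Int → Bool) → Str → Str → Bool → (Int → Int) → Str → Str → Str
all disciplines: ordered ✗, linear ✗, affine ✓, relevant ✗, unrestricted ✓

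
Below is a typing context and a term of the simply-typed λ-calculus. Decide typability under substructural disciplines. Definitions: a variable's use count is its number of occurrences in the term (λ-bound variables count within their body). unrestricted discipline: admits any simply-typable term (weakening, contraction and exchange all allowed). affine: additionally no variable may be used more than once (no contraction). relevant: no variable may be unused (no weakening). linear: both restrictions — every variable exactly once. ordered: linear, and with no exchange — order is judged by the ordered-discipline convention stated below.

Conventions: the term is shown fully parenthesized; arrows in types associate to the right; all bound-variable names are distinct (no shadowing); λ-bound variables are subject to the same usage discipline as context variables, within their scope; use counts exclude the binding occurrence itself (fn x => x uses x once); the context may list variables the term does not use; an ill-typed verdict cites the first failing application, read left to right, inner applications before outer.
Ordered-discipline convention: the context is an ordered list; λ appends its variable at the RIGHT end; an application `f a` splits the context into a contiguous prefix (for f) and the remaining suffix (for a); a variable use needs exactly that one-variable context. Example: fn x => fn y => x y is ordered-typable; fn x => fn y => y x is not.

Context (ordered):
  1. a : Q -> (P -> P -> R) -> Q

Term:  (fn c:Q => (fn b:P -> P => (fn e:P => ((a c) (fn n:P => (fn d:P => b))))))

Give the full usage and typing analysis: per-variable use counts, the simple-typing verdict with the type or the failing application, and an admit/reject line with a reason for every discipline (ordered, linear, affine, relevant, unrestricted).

use counts: a=1, c (λ-bound)=1, b (λ-bound)=1, e (λ-bound)=0, n (λ-bound)=0, d (λ-bound)=0
left-to-right use order: a, c, b
typing: ill-typed: a function awaiting P -> P -> R gets P -> P -> P -> P
ordered: ✗ — a type mismatch blocks all five
linear: ✗ — the type mismatch rejects it
affine: ✗ — not simply typable
relevant: ✗ — fails simple typing
unrestricted: ✗ — a type mismatch blocks all five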